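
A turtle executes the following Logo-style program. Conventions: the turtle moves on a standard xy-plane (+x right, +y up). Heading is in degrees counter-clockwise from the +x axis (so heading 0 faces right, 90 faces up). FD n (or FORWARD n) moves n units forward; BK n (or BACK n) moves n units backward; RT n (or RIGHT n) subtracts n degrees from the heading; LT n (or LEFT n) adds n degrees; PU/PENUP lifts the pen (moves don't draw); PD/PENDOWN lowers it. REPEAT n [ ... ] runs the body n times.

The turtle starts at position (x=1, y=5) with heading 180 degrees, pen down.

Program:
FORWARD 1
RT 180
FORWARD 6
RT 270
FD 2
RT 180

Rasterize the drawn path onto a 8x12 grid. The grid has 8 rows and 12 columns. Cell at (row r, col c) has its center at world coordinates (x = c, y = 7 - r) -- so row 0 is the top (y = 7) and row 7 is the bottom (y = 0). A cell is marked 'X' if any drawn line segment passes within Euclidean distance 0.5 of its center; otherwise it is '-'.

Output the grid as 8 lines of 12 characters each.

Answer: ------X-----
------X-----
XXXXXXX-----
------------
------------
------------
------------
------------

Derivation:
Segment 0: (1,5) -> (0,5)
Segment 1: (0,5) -> (6,5)
Segment 2: (6,5) -> (6,7)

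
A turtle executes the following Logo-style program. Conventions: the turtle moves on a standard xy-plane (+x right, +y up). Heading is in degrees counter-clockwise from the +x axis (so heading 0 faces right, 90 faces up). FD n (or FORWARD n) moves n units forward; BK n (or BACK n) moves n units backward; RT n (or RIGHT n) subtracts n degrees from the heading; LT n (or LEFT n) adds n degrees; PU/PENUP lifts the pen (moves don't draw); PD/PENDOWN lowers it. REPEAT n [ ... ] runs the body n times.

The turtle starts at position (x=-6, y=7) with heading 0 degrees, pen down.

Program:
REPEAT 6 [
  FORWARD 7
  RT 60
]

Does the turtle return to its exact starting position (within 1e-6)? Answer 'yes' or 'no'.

Answer: yes

Derivation:
Executing turtle program step by step:
Start: pos=(-6,7), heading=0, pen down
REPEAT 6 [
  -- iteration 1/6 --
  FD 7: (-6,7) -> (1,7) [heading=0, draw]
  RT 60: heading 0 -> 300
  -- iteration 2/6 --
  FD 7: (1,7) -> (4.5,0.938) [heading=300, draw]
  RT 60: heading 300 -> 240
  -- iteration 3/6 --
  FD 7: (4.5,0.938) -> (1,-5.124) [heading=240, draw]
  RT 60: heading 240 -> 180
  -- iteration 4/6 --
  FD 7: (1,-5.124) -> (-6,-5.124) [heading=180, draw]
  RT 60: heading 180 -> 120
  -- iteration 5/6 --
  FD 7: (-6,-5.124) -> (-9.5,0.938) [heading=120, draw]
  RT 60: heading 120 -> 60
  -- iteration 6/6 --
  FD 7: (-9.5,0.938) -> (-6,7) [heading=60, draw]
  RT 60: heading 60 -> 0
]
Final: pos=(-6,7), heading=0, 6 segment(s) drawn

Start position: (-6, 7)
Final position: (-6, 7)
Distance = 0; < 1e-6 -> CLOSED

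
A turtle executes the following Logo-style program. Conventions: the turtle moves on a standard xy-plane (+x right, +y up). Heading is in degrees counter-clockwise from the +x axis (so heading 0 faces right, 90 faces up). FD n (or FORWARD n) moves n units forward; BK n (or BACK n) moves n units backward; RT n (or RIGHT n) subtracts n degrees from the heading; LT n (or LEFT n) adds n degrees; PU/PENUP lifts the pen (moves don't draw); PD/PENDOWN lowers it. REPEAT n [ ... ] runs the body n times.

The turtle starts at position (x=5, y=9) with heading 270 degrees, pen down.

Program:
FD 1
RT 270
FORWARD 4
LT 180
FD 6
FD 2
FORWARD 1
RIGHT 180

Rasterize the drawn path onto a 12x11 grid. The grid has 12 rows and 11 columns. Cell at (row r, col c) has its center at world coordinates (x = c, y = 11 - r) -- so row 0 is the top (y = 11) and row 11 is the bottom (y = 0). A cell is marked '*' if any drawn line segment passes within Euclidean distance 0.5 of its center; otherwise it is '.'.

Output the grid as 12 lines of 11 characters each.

Answer: ...........
...........
.....*.....
**********.
...........
...........
...........
...........
...........
...........
...........
...........

Derivation:
Segment 0: (5,9) -> (5,8)
Segment 1: (5,8) -> (9,8)
Segment 2: (9,8) -> (3,8)
Segment 3: (3,8) -> (1,8)
Segment 4: (1,8) -> (0,8)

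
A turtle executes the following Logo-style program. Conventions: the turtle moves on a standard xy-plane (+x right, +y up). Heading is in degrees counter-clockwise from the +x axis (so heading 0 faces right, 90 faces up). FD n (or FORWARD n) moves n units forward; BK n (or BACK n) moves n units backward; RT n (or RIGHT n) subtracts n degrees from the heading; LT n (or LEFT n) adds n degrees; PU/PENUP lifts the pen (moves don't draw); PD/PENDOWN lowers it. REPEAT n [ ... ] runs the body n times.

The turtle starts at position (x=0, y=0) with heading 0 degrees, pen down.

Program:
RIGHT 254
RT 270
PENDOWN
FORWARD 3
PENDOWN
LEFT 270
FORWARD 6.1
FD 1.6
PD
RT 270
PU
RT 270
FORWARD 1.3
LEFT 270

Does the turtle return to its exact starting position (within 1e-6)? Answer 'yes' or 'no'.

Executing turtle program step by step:
Start: pos=(0,0), heading=0, pen down
RT 254: heading 0 -> 106
RT 270: heading 106 -> 196
PD: pen down
FD 3: (0,0) -> (-2.884,-0.827) [heading=196, draw]
PD: pen down
LT 270: heading 196 -> 106
FD 6.1: (-2.884,-0.827) -> (-4.565,5.037) [heading=106, draw]
FD 1.6: (-4.565,5.037) -> (-5.006,6.575) [heading=106, draw]
PD: pen down
RT 270: heading 106 -> 196
PU: pen up
RT 270: heading 196 -> 286
FD 1.3: (-5.006,6.575) -> (-4.648,5.325) [heading=286, move]
LT 270: heading 286 -> 196
Final: pos=(-4.648,5.325), heading=196, 3 segment(s) drawn

Start position: (0, 0)
Final position: (-4.648, 5.325)
Distance = 7.068; >= 1e-6 -> NOT closed

Answer: no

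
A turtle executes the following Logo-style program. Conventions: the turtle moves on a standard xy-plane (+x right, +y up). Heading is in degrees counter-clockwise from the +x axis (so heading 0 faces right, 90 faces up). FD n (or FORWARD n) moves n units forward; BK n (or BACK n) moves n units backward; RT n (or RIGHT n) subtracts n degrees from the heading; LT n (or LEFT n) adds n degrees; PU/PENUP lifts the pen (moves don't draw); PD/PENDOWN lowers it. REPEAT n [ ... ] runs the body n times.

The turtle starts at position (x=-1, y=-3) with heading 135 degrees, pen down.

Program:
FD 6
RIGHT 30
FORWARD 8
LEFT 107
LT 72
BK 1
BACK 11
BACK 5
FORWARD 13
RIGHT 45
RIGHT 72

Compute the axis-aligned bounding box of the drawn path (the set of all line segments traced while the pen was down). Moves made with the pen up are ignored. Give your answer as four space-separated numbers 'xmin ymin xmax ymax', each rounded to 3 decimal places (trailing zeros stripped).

Executing turtle program step by step:
Start: pos=(-1,-3), heading=135, pen down
FD 6: (-1,-3) -> (-5.243,1.243) [heading=135, draw]
RT 30: heading 135 -> 105
FD 8: (-5.243,1.243) -> (-7.313,8.97) [heading=105, draw]
LT 107: heading 105 -> 212
LT 72: heading 212 -> 284
BK 1: (-7.313,8.97) -> (-7.555,9.94) [heading=284, draw]
BK 11: (-7.555,9.94) -> (-10.216,20.614) [heading=284, draw]
BK 5: (-10.216,20.614) -> (-11.426,25.465) [heading=284, draw]
FD 13: (-11.426,25.465) -> (-8.281,12.851) [heading=284, draw]
RT 45: heading 284 -> 239
RT 72: heading 239 -> 167
Final: pos=(-8.281,12.851), heading=167, 6 segment(s) drawn

Segment endpoints: x in {-11.426, -10.216, -8.281, -7.555, -7.313, -5.243, -1}, y in {-3, 1.243, 8.97, 9.94, 12.851, 20.614, 25.465}
xmin=-11.426, ymin=-3, xmax=-1, ymax=25.465

Answer: -11.426 -3 -1 25.465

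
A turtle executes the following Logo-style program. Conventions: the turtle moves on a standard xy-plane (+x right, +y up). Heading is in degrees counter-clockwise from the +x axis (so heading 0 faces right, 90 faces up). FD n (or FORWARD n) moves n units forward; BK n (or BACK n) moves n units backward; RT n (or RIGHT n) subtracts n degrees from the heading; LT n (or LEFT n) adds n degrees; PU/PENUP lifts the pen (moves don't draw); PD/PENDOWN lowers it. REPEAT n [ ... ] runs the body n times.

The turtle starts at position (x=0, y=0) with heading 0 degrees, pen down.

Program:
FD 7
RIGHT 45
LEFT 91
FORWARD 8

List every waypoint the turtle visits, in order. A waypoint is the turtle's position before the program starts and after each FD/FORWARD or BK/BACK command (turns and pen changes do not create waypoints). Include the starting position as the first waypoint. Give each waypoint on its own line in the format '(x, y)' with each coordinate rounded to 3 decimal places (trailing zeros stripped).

Executing turtle program step by step:
Start: pos=(0,0), heading=0, pen down
FD 7: (0,0) -> (7,0) [heading=0, draw]
RT 45: heading 0 -> 315
LT 91: heading 315 -> 46
FD 8: (7,0) -> (12.557,5.755) [heading=46, draw]
Final: pos=(12.557,5.755), heading=46, 2 segment(s) drawn
Waypoints (3 total):
(0, 0)
(7, 0)
(12.557, 5.755)

Answer: (0, 0)
(7, 0)
(12.557, 5.755)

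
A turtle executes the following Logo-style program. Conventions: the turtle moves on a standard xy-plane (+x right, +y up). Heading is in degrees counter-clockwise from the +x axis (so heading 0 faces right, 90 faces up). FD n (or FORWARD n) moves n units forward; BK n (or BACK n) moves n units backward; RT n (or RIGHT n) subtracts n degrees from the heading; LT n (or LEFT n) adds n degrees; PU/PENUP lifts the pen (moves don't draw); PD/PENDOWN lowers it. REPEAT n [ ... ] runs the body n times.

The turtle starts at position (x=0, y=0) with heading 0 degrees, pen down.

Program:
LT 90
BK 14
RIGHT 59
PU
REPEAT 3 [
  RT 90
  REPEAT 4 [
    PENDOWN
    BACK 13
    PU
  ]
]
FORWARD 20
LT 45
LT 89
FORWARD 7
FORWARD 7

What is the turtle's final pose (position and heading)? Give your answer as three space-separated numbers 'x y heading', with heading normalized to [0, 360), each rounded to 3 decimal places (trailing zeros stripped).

Answer: 30.648 16.402 255

Derivation:
Executing turtle program step by step:
Start: pos=(0,0), heading=0, pen down
LT 90: heading 0 -> 90
BK 14: (0,0) -> (0,-14) [heading=90, draw]
RT 59: heading 90 -> 31
PU: pen up
REPEAT 3 [
  -- iteration 1/3 --
  RT 90: heading 31 -> 301
  REPEAT 4 [
    -- iteration 1/4 --
    PD: pen down
    BK 13: (0,-14) -> (-6.695,-2.857) [heading=301, draw]
    PU: pen up
    -- iteration 2/4 --
    PD: pen down
    BK 13: (-6.695,-2.857) -> (-13.391,8.286) [heading=301, draw]
    PU: pen up
    -- iteration 3/4 --
    PD: pen down
    BK 13: (-13.391,8.286) -> (-20.086,19.43) [heading=301, draw]
    PU: pen up
    -- iteration 4/4 --
    PD: pen down
    BK 13: (-20.086,19.43) -> (-26.782,30.573) [heading=301, draw]
    PU: pen up
  ]
  -- iteration 2/3 --
  RT 90: heading 301 -> 211
  REPEAT 4 [
    -- iteration 1/4 --
    PD: pen down
    BK 13: (-26.782,30.573) -> (-15.639,37.268) [heading=211, draw]
    PU: pen up
    -- iteration 2/4 --
    PD: pen down
    BK 13: (-15.639,37.268) -> (-4.496,43.964) [heading=211, draw]
    PU: pen up
    -- iteration 3/4 --
    PD: pen down
    BK 13: (-4.496,43.964) -> (6.648,50.659) [heading=211, draw]
    PU: pen up
    -- iteration 4/4 --
    PD: pen down
    BK 13: (6.648,50.659) -> (17.791,57.355) [heading=211, draw]
    PU: pen up
  ]
  -- iteration 3/3 --
  RT 90: heading 211 -> 121
  REPEAT 4 [
    -- iteration 1/4 --
    PD: pen down
    BK 13: (17.791,57.355) -> (24.486,46.212) [heading=121, draw]
    PU: pen up
    -- iteration 2/4 --
    PD: pen down
    BK 13: (24.486,46.212) -> (31.182,35.068) [heading=121, draw]
    PU: pen up
    -- iteration 3/4 --
    PD: pen down
    BK 13: (31.182,35.068) -> (37.877,23.925) [heading=121, draw]
    PU: pen up
    -- iteration 4/4 --
    PD: pen down
    BK 13: (37.877,23.925) -> (44.573,12.782) [heading=121, draw]
    PU: pen up
  ]
]
FD 20: (44.573,12.782) -> (34.272,29.925) [heading=121, move]
LT 45: heading 121 -> 166
LT 89: heading 166 -> 255
FD 7: (34.272,29.925) -> (32.46,23.164) [heading=255, move]
FD 7: (32.46,23.164) -> (30.648,16.402) [heading=255, move]
Final: pos=(30.648,16.402), heading=255, 13 segment(s) drawn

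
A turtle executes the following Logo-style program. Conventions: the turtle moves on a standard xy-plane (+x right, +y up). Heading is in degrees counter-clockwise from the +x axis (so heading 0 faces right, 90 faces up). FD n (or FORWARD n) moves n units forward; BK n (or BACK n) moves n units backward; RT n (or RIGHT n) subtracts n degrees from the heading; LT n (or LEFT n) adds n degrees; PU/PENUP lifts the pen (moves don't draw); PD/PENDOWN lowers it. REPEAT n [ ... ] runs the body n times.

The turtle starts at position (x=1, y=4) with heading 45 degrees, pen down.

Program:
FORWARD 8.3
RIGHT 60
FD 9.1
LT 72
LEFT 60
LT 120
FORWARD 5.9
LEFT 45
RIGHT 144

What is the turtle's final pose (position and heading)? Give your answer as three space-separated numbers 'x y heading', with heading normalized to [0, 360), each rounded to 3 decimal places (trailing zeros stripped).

Executing turtle program step by step:
Start: pos=(1,4), heading=45, pen down
FD 8.3: (1,4) -> (6.869,9.869) [heading=45, draw]
RT 60: heading 45 -> 345
FD 9.1: (6.869,9.869) -> (15.659,7.514) [heading=345, draw]
LT 72: heading 345 -> 57
LT 60: heading 57 -> 117
LT 120: heading 117 -> 237
FD 5.9: (15.659,7.514) -> (12.446,2.566) [heading=237, draw]
LT 45: heading 237 -> 282
RT 144: heading 282 -> 138
Final: pos=(12.446,2.566), heading=138, 3 segment(s) drawn

Answer: 12.446 2.566 138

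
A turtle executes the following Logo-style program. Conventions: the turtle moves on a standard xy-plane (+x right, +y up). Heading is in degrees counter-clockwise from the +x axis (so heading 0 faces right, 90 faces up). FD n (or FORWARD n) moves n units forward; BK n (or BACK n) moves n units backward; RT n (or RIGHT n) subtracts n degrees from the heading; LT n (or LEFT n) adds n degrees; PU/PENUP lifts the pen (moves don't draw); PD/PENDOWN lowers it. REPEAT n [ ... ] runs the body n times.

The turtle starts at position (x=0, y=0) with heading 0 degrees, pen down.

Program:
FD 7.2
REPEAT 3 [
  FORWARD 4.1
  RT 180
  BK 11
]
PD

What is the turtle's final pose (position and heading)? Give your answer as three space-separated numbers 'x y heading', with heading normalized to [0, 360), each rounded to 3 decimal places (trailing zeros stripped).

Executing turtle program step by step:
Start: pos=(0,0), heading=0, pen down
FD 7.2: (0,0) -> (7.2,0) [heading=0, draw]
REPEAT 3 [
  -- iteration 1/3 --
  FD 4.1: (7.2,0) -> (11.3,0) [heading=0, draw]
  RT 180: heading 0 -> 180
  BK 11: (11.3,0) -> (22.3,0) [heading=180, draw]
  -- iteration 2/3 --
  FD 4.1: (22.3,0) -> (18.2,0) [heading=180, draw]
  RT 180: heading 180 -> 0
  BK 11: (18.2,0) -> (7.2,0) [heading=0, draw]
  -- iteration 3/3 --
  FD 4.1: (7.2,0) -> (11.3,0) [heading=0, draw]
  RT 180: heading 0 -> 180
  BK 11: (11.3,0) -> (22.3,0) [heading=180, draw]
]
PD: pen down
Final: pos=(22.3,0), heading=180, 7 segment(s) drawn

Answer: 22.3 0 180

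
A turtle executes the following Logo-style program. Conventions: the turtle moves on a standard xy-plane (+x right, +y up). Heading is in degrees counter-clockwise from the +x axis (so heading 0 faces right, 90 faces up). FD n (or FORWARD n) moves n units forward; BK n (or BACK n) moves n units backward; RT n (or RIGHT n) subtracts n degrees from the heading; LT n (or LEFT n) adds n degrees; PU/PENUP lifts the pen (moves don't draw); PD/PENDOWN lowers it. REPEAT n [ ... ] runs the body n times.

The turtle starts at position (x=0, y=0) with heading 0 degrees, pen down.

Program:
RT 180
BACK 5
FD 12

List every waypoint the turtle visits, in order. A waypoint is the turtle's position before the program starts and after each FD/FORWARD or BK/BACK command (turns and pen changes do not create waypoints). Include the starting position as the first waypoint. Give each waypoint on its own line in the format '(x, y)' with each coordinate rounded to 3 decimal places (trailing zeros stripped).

Executing turtle program step by step:
Start: pos=(0,0), heading=0, pen down
RT 180: heading 0 -> 180
BK 5: (0,0) -> (5,0) [heading=180, draw]
FD 12: (5,0) -> (-7,0) [heading=180, draw]
Final: pos=(-7,0), heading=180, 2 segment(s) drawn
Waypoints (3 total):
(0, 0)
(5, 0)
(-7, 0)

Answer: (0, 0)
(5, 0)
(-7, 0)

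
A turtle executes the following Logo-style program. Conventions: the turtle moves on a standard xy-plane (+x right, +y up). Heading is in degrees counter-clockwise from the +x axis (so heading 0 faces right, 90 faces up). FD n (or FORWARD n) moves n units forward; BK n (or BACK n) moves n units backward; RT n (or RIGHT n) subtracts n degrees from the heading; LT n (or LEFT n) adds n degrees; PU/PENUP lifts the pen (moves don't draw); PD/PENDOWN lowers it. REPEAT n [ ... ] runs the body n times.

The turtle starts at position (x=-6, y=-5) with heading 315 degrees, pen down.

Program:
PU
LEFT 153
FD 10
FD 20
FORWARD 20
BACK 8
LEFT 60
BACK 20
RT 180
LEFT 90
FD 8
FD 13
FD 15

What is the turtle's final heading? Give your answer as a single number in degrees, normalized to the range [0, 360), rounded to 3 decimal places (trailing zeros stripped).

Executing turtle program step by step:
Start: pos=(-6,-5), heading=315, pen down
PU: pen up
LT 153: heading 315 -> 108
FD 10: (-6,-5) -> (-9.09,4.511) [heading=108, move]
FD 20: (-9.09,4.511) -> (-15.271,23.532) [heading=108, move]
FD 20: (-15.271,23.532) -> (-21.451,42.553) [heading=108, move]
BK 8: (-21.451,42.553) -> (-18.979,34.944) [heading=108, move]
LT 60: heading 108 -> 168
BK 20: (-18.979,34.944) -> (0.584,30.786) [heading=168, move]
RT 180: heading 168 -> 348
LT 90: heading 348 -> 78
FD 8: (0.584,30.786) -> (2.248,38.611) [heading=78, move]
FD 13: (2.248,38.611) -> (4.95,51.327) [heading=78, move]
FD 15: (4.95,51.327) -> (8.069,65.999) [heading=78, move]
Final: pos=(8.069,65.999), heading=78, 0 segment(s) drawn

Answer: 78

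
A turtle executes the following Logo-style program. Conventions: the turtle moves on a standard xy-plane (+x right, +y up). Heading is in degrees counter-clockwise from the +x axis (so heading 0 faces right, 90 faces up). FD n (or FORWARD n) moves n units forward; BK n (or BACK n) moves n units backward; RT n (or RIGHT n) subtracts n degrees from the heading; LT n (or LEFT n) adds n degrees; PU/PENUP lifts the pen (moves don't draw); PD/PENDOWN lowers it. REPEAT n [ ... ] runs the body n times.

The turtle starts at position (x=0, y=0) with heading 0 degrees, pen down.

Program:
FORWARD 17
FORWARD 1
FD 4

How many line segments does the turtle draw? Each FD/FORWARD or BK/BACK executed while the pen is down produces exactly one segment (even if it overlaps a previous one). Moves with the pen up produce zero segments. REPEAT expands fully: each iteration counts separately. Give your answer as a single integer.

Answer: 3

Derivation:
Executing turtle program step by step:
Start: pos=(0,0), heading=0, pen down
FD 17: (0,0) -> (17,0) [heading=0, draw]
FD 1: (17,0) -> (18,0) [heading=0, draw]
FD 4: (18,0) -> (22,0) [heading=0, draw]
Final: pos=(22,0), heading=0, 3 segment(s) drawn
Segments drawn: 3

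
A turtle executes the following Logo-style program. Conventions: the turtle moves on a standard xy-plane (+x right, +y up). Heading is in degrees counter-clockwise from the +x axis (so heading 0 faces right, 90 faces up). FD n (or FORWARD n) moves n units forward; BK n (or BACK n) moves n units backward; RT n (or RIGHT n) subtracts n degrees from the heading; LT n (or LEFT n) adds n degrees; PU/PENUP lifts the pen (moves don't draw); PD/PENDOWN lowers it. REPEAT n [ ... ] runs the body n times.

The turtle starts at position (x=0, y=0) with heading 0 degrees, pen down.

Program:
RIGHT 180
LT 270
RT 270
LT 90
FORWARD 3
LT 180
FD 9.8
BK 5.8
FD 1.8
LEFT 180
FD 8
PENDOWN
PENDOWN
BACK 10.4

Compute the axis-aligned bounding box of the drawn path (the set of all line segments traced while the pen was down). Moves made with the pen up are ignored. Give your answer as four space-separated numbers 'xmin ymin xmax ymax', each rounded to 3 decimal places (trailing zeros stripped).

Executing turtle program step by step:
Start: pos=(0,0), heading=0, pen down
RT 180: heading 0 -> 180
LT 270: heading 180 -> 90
RT 270: heading 90 -> 180
LT 90: heading 180 -> 270
FD 3: (0,0) -> (0,-3) [heading=270, draw]
LT 180: heading 270 -> 90
FD 9.8: (0,-3) -> (0,6.8) [heading=90, draw]
BK 5.8: (0,6.8) -> (0,1) [heading=90, draw]
FD 1.8: (0,1) -> (0,2.8) [heading=90, draw]
LT 180: heading 90 -> 270
FD 8: (0,2.8) -> (0,-5.2) [heading=270, draw]
PD: pen down
PD: pen down
BK 10.4: (0,-5.2) -> (0,5.2) [heading=270, draw]
Final: pos=(0,5.2), heading=270, 6 segment(s) drawn

Segment endpoints: x in {0, 0, 0, 0, 0, 0, 0}, y in {-5.2, -3, 0, 1, 2.8, 5.2, 6.8}
xmin=0, ymin=-5.2, xmax=0, ymax=6.8

Answer: 0 -5.2 0 6.8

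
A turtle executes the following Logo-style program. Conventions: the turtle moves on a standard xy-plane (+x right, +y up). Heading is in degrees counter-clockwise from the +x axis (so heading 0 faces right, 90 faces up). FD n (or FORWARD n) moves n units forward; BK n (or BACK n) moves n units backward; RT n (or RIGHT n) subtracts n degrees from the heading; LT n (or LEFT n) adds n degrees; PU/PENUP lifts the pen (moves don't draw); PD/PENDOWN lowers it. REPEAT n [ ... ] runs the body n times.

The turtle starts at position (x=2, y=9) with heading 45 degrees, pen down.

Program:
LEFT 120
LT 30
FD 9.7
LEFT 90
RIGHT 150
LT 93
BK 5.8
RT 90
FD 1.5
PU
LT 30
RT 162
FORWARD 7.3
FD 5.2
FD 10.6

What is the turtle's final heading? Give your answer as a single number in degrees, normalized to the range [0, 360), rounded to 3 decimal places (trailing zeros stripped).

Answer: 6

Derivation:
Executing turtle program step by step:
Start: pos=(2,9), heading=45, pen down
LT 120: heading 45 -> 165
LT 30: heading 165 -> 195
FD 9.7: (2,9) -> (-7.369,6.489) [heading=195, draw]
LT 90: heading 195 -> 285
RT 150: heading 285 -> 135
LT 93: heading 135 -> 228
BK 5.8: (-7.369,6.489) -> (-3.489,10.8) [heading=228, draw]
RT 90: heading 228 -> 138
FD 1.5: (-3.489,10.8) -> (-4.603,11.803) [heading=138, draw]
PU: pen up
LT 30: heading 138 -> 168
RT 162: heading 168 -> 6
FD 7.3: (-4.603,11.803) -> (2.657,12.566) [heading=6, move]
FD 5.2: (2.657,12.566) -> (7.828,13.11) [heading=6, move]
FD 10.6: (7.828,13.11) -> (18.37,14.218) [heading=6, move]
Final: pos=(18.37,14.218), heading=6, 3 segment(s) drawn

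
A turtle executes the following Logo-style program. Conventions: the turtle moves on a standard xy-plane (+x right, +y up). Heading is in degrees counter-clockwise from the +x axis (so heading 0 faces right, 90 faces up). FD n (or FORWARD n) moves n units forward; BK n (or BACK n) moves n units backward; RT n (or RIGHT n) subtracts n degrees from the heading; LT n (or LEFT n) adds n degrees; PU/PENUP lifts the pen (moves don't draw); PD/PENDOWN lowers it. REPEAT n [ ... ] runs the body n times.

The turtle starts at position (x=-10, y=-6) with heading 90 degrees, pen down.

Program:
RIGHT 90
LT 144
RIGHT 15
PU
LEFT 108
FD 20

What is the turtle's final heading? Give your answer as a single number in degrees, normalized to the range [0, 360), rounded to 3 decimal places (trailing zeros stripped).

Answer: 237

Derivation:
Executing turtle program step by step:
Start: pos=(-10,-6), heading=90, pen down
RT 90: heading 90 -> 0
LT 144: heading 0 -> 144
RT 15: heading 144 -> 129
PU: pen up
LT 108: heading 129 -> 237
FD 20: (-10,-6) -> (-20.893,-22.773) [heading=237, move]
Final: pos=(-20.893,-22.773), heading=237, 0 segment(s) drawn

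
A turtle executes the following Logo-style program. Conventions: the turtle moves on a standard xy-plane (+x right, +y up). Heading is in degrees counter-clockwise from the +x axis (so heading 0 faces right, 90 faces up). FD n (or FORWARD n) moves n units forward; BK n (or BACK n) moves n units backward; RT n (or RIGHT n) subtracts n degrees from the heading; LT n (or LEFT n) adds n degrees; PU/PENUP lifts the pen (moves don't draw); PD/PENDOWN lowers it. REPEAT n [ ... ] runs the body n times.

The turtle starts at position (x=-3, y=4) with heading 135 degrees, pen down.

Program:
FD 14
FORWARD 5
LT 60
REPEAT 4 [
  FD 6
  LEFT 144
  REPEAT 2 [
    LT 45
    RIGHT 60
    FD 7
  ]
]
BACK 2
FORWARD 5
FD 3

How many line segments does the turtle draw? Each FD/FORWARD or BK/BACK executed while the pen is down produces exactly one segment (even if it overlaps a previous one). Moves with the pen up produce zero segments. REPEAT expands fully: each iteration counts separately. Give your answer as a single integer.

Executing turtle program step by step:
Start: pos=(-3,4), heading=135, pen down
FD 14: (-3,4) -> (-12.899,13.899) [heading=135, draw]
FD 5: (-12.899,13.899) -> (-16.435,17.435) [heading=135, draw]
LT 60: heading 135 -> 195
REPEAT 4 [
  -- iteration 1/4 --
  FD 6: (-16.435,17.435) -> (-22.231,15.882) [heading=195, draw]
  LT 144: heading 195 -> 339
  REPEAT 2 [
    -- iteration 1/2 --
    LT 45: heading 339 -> 24
    RT 60: heading 24 -> 324
    FD 7: (-22.231,15.882) -> (-16.567,11.768) [heading=324, draw]
    -- iteration 2/2 --
    LT 45: heading 324 -> 9
    RT 60: heading 9 -> 309
    FD 7: (-16.567,11.768) -> (-12.162,6.328) [heading=309, draw]
  ]
  -- iteration 2/4 --
  FD 6: (-12.162,6.328) -> (-8.386,1.665) [heading=309, draw]
  LT 144: heading 309 -> 93
  REPEAT 2 [
    -- iteration 1/2 --
    LT 45: heading 93 -> 138
    RT 60: heading 138 -> 78
    FD 7: (-8.386,1.665) -> (-6.931,8.512) [heading=78, draw]
    -- iteration 2/2 --
    LT 45: heading 78 -> 123
    RT 60: heading 123 -> 63
    FD 7: (-6.931,8.512) -> (-3.753,14.749) [heading=63, draw]
  ]
  -- iteration 3/4 --
  FD 6: (-3.753,14.749) -> (-1.029,20.095) [heading=63, draw]
  LT 144: heading 63 -> 207
  REPEAT 2 [
    -- iteration 1/2 --
    LT 45: heading 207 -> 252
    RT 60: heading 252 -> 192
    FD 7: (-1.029,20.095) -> (-7.876,18.639) [heading=192, draw]
    -- iteration 2/2 --
    LT 45: heading 192 -> 237
    RT 60: heading 237 -> 177
    FD 7: (-7.876,18.639) -> (-14.866,19.006) [heading=177, draw]
  ]
  -- iteration 4/4 --
  FD 6: (-14.866,19.006) -> (-20.858,19.32) [heading=177, draw]
  LT 144: heading 177 -> 321
  REPEAT 2 [
    -- iteration 1/2 --
    LT 45: heading 321 -> 6
    RT 60: heading 6 -> 306
    FD 7: (-20.858,19.32) -> (-16.744,13.657) [heading=306, draw]
    -- iteration 2/2 --
    LT 45: heading 306 -> 351
    RT 60: heading 351 -> 291
    FD 7: (-16.744,13.657) -> (-14.235,7.122) [heading=291, draw]
  ]
]
BK 2: (-14.235,7.122) -> (-14.952,8.989) [heading=291, draw]
FD 5: (-14.952,8.989) -> (-13.16,4.321) [heading=291, draw]
FD 3: (-13.16,4.321) -> (-12.085,1.52) [heading=291, draw]
Final: pos=(-12.085,1.52), heading=291, 17 segment(s) drawn
Segments drawn: 17

Answer: 17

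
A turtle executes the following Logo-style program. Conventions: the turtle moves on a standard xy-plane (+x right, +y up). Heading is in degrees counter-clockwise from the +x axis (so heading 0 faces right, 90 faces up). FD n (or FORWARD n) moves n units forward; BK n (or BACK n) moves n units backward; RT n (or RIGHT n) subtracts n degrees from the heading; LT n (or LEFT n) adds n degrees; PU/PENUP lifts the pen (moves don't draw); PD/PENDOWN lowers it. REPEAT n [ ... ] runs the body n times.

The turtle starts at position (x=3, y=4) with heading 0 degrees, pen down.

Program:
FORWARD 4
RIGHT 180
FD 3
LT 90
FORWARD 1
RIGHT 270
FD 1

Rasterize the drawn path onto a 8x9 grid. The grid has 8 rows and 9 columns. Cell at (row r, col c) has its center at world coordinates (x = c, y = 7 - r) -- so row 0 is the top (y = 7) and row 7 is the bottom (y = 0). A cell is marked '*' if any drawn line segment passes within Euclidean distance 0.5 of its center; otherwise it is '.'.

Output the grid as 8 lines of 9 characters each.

Answer: .........
.........
.........
...*****.
....**...
.........
.........
.........

Derivation:
Segment 0: (3,4) -> (7,4)
Segment 1: (7,4) -> (4,4)
Segment 2: (4,4) -> (4,3)
Segment 3: (4,3) -> (5,3)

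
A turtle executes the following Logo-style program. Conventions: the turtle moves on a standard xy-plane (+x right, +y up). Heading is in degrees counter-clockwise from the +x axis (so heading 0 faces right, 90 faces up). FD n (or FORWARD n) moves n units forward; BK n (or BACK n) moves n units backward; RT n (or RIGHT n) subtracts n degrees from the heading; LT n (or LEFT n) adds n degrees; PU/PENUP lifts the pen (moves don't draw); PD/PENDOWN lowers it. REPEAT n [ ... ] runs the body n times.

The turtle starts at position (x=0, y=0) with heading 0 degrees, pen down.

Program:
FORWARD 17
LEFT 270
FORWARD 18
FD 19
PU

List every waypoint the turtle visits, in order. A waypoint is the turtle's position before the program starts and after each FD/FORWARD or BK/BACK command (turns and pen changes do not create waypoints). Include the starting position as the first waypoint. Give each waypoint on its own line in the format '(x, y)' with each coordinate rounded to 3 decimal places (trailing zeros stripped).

Answer: (0, 0)
(17, 0)
(17, -18)
(17, -37)

Derivation:
Executing turtle program step by step:
Start: pos=(0,0), heading=0, pen down
FD 17: (0,0) -> (17,0) [heading=0, draw]
LT 270: heading 0 -> 270
FD 18: (17,0) -> (17,-18) [heading=270, draw]
FD 19: (17,-18) -> (17,-37) [heading=270, draw]
PU: pen up
Final: pos=(17,-37), heading=270, 3 segment(s) drawn
Waypoints (4 total):
(0, 0)
(17, 0)
(17, -18)
(17, -37)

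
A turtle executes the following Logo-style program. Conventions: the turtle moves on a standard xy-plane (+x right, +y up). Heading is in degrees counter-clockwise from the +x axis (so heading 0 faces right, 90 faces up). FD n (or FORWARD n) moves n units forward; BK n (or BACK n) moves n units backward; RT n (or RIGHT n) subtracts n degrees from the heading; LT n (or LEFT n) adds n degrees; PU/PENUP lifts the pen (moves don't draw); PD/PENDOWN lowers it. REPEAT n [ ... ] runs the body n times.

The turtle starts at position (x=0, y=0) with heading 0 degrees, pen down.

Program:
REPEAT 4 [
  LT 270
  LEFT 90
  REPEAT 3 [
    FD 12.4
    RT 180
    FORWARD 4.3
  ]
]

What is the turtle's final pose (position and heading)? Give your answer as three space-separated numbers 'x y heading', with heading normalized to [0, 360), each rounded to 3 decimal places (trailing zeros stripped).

Answer: 0 0 0

Derivation:
Executing turtle program step by step:
Start: pos=(0,0), heading=0, pen down
REPEAT 4 [
  -- iteration 1/4 --
  LT 270: heading 0 -> 270
  LT 90: heading 270 -> 0
  REPEAT 3 [
    -- iteration 1/3 --
    FD 12.4: (0,0) -> (12.4,0) [heading=0, draw]
    RT 180: heading 0 -> 180
    FD 4.3: (12.4,0) -> (8.1,0) [heading=180, draw]
    -- iteration 2/3 --
    FD 12.4: (8.1,0) -> (-4.3,0) [heading=180, draw]
    RT 180: heading 180 -> 0
    FD 4.3: (-4.3,0) -> (0,0) [heading=0, draw]
    -- iteration 3/3 --
    FD 12.4: (0,0) -> (12.4,0) [heading=0, draw]
    RT 180: heading 0 -> 180
    FD 4.3: (12.4,0) -> (8.1,0) [heading=180, draw]
  ]
  -- iteration 2/4 --
  LT 270: heading 180 -> 90
  LT 90: heading 90 -> 180
  REPEAT 3 [
    -- iteration 1/3 --
    FD 12.4: (8.1,0) -> (-4.3,0) [heading=180, draw]
    RT 180: heading 180 -> 0
    FD 4.3: (-4.3,0) -> (0,0) [heading=0, draw]
    -- iteration 2/3 --
    FD 12.4: (0,0) -> (12.4,0) [heading=0, draw]
    RT 180: heading 0 -> 180
    FD 4.3: (12.4,0) -> (8.1,0) [heading=180, draw]
    -- iteration 3/3 --
    FD 12.4: (8.1,0) -> (-4.3,0) [heading=180, draw]
    RT 180: heading 180 -> 0
    FD 4.3: (-4.3,0) -> (0,0) [heading=0, draw]
  ]
  -- iteration 3/4 --
  LT 270: heading 0 -> 270
  LT 90: heading 270 -> 0
  REPEAT 3 [
    -- iteration 1/3 --
    FD 12.4: (0,0) -> (12.4,0) [heading=0, draw]
    RT 180: heading 0 -> 180
    FD 4.3: (12.4,0) -> (8.1,0) [heading=180, draw]
    -- iteration 2/3 --
    FD 12.4: (8.1,0) -> (-4.3,0) [heading=180, draw]
    RT 180: heading 180 -> 0
    FD 4.3: (-4.3,0) -> (0,0) [heading=0, draw]
    -- iteration 3/3 --
    FD 12.4: (0,0) -> (12.4,0) [heading=0, draw]
    RT 180: heading 0 -> 180
    FD 4.3: (12.4,0) -> (8.1,0) [heading=180, draw]
  ]
  -- iteration 4/4 --
  LT 270: heading 180 -> 90
  LT 90: heading 90 -> 180
  REPEAT 3 [
    -- iteration 1/3 --
    FD 12.4: (8.1,0) -> (-4.3,0) [heading=180, draw]
    RT 180: heading 180 -> 0
    FD 4.3: (-4.3,0) -> (0,0) [heading=0, draw]
    -- iteration 2/3 --
    FD 12.4: (0,0) -> (12.4,0) [heading=0, draw]
    RT 180: heading 0 -> 180
    FD 4.3: (12.4,0) -> (8.1,0) [heading=180, draw]
    -- iteration 3/3 --
    FD 12.4: (8.1,0) -> (-4.3,0) [heading=180, draw]
    RT 180: heading 180 -> 0
    FD 4.3: (-4.3,0) -> (0,0) [heading=0, draw]
  ]
]
Final: pos=(0,0), heading=0, 24 segment(s) drawn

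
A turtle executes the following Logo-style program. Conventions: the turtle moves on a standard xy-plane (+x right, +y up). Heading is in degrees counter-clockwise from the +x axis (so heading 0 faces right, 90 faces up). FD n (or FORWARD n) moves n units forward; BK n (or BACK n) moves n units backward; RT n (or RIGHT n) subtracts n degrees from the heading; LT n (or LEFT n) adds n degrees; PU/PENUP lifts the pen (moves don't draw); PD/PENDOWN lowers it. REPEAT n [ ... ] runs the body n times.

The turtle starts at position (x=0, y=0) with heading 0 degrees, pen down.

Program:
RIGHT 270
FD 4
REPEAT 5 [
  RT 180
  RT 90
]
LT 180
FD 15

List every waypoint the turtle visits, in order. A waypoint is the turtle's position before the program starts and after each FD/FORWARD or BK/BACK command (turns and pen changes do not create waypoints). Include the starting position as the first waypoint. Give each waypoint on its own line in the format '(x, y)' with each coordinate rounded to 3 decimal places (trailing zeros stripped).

Executing turtle program step by step:
Start: pos=(0,0), heading=0, pen down
RT 270: heading 0 -> 90
FD 4: (0,0) -> (0,4) [heading=90, draw]
REPEAT 5 [
  -- iteration 1/5 --
  RT 180: heading 90 -> 270
  RT 90: heading 270 -> 180
  -- iteration 2/5 --
  RT 180: heading 180 -> 0
  RT 90: heading 0 -> 270
  -- iteration 3/5 --
  RT 180: heading 270 -> 90
  RT 90: heading 90 -> 0
  -- iteration 4/5 --
  RT 180: heading 0 -> 180
  RT 90: heading 180 -> 90
  -- iteration 5/5 --
  RT 180: heading 90 -> 270
  RT 90: heading 270 -> 180
]
LT 180: heading 180 -> 0
FD 15: (0,4) -> (15,4) [heading=0, draw]
Final: pos=(15,4), heading=0, 2 segment(s) drawn
Waypoints (3 total):
(0, 0)
(0, 4)
(15, 4)

Answer: (0, 0)
(0, 4)
(15, 4)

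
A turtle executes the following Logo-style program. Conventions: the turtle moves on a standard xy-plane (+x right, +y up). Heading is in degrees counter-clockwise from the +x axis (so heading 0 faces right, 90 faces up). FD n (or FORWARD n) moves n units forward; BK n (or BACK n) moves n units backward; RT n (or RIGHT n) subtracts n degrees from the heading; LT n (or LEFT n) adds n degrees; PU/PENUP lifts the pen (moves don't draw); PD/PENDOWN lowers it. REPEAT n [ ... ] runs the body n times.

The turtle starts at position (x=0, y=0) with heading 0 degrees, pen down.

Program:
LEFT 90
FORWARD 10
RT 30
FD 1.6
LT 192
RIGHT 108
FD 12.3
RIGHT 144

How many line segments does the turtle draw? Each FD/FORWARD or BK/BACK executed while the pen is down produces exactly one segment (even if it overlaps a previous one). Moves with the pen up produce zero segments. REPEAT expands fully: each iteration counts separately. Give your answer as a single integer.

Answer: 3

Derivation:
Executing turtle program step by step:
Start: pos=(0,0), heading=0, pen down
LT 90: heading 0 -> 90
FD 10: (0,0) -> (0,10) [heading=90, draw]
RT 30: heading 90 -> 60
FD 1.6: (0,10) -> (0.8,11.386) [heading=60, draw]
LT 192: heading 60 -> 252
RT 108: heading 252 -> 144
FD 12.3: (0.8,11.386) -> (-9.151,18.615) [heading=144, draw]
RT 144: heading 144 -> 0
Final: pos=(-9.151,18.615), heading=0, 3 segment(s) drawn
Segments drawn: 3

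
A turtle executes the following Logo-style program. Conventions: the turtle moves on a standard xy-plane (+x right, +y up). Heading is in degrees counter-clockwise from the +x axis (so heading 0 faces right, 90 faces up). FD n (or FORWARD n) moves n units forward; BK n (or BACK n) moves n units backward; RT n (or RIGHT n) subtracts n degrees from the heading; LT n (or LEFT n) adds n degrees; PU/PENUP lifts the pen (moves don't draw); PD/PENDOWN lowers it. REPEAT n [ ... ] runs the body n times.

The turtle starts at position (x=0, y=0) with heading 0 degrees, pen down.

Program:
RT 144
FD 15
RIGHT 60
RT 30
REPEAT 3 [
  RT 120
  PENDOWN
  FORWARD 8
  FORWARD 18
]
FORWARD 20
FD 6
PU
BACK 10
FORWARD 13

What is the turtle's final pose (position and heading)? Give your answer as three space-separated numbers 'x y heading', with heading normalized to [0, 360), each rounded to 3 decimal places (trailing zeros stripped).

Answer: -29.181 14.645 126

Derivation:
Executing turtle program step by step:
Start: pos=(0,0), heading=0, pen down
RT 144: heading 0 -> 216
FD 15: (0,0) -> (-12.135,-8.817) [heading=216, draw]
RT 60: heading 216 -> 156
RT 30: heading 156 -> 126
REPEAT 3 [
  -- iteration 1/3 --
  RT 120: heading 126 -> 6
  PD: pen down
  FD 8: (-12.135,-8.817) -> (-4.179,-7.981) [heading=6, draw]
  FD 18: (-4.179,-7.981) -> (13.722,-6.099) [heading=6, draw]
  -- iteration 2/3 --
  RT 120: heading 6 -> 246
  PD: pen down
  FD 8: (13.722,-6.099) -> (10.468,-13.407) [heading=246, draw]
  FD 18: (10.468,-13.407) -> (3.147,-29.851) [heading=246, draw]
  -- iteration 3/3 --
  RT 120: heading 246 -> 126
  PD: pen down
  FD 8: (3.147,-29.851) -> (-1.555,-23.379) [heading=126, draw]
  FD 18: (-1.555,-23.379) -> (-12.135,-8.817) [heading=126, draw]
]
FD 20: (-12.135,-8.817) -> (-23.891,7.364) [heading=126, draw]
FD 6: (-23.891,7.364) -> (-27.418,12.218) [heading=126, draw]
PU: pen up
BK 10: (-27.418,12.218) -> (-21.54,4.127) [heading=126, move]
FD 13: (-21.54,4.127) -> (-29.181,14.645) [heading=126, move]
Final: pos=(-29.181,14.645), heading=126, 9 segment(s) drawn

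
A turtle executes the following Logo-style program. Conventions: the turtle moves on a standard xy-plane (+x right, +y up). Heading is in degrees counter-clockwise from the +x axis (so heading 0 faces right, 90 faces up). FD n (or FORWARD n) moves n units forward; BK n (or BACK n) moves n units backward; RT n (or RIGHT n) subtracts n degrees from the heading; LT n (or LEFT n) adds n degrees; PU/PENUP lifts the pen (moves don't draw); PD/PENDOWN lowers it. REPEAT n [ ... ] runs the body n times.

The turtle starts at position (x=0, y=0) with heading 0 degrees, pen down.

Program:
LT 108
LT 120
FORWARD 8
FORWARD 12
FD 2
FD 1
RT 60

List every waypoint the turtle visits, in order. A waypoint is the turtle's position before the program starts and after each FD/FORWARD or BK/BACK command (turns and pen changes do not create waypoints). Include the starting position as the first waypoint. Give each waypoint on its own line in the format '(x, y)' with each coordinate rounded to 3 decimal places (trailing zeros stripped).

Executing turtle program step by step:
Start: pos=(0,0), heading=0, pen down
LT 108: heading 0 -> 108
LT 120: heading 108 -> 228
FD 8: (0,0) -> (-5.353,-5.945) [heading=228, draw]
FD 12: (-5.353,-5.945) -> (-13.383,-14.863) [heading=228, draw]
FD 2: (-13.383,-14.863) -> (-14.721,-16.349) [heading=228, draw]
FD 1: (-14.721,-16.349) -> (-15.39,-17.092) [heading=228, draw]
RT 60: heading 228 -> 168
Final: pos=(-15.39,-17.092), heading=168, 4 segment(s) drawn
Waypoints (5 total):
(0, 0)
(-5.353, -5.945)
(-13.383, -14.863)
(-14.721, -16.349)
(-15.39, -17.092)

Answer: (0, 0)
(-5.353, -5.945)
(-13.383, -14.863)
(-14.721, -16.349)
(-15.39, -17.092)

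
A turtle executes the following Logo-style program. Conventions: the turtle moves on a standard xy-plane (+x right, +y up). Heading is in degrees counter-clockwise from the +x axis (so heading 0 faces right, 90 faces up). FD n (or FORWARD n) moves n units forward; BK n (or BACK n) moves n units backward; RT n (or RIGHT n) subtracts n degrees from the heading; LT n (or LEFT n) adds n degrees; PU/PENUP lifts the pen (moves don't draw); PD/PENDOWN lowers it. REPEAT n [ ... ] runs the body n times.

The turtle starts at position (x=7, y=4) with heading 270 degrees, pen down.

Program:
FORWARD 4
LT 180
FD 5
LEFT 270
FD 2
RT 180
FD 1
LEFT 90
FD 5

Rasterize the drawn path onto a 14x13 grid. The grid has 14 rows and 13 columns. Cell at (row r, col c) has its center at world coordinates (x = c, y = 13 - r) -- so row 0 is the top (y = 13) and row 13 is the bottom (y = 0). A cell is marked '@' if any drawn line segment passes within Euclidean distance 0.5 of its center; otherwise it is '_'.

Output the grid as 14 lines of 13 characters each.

Answer: _____________
_____________
_____________
_____________
_____________
_____________
_____________
_____________
_______@@@___
_______@@____
_______@@____
_______@@____
_______@@____
_______@@____

Derivation:
Segment 0: (7,4) -> (7,0)
Segment 1: (7,0) -> (7,5)
Segment 2: (7,5) -> (9,5)
Segment 3: (9,5) -> (8,5)
Segment 4: (8,5) -> (8,-0)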